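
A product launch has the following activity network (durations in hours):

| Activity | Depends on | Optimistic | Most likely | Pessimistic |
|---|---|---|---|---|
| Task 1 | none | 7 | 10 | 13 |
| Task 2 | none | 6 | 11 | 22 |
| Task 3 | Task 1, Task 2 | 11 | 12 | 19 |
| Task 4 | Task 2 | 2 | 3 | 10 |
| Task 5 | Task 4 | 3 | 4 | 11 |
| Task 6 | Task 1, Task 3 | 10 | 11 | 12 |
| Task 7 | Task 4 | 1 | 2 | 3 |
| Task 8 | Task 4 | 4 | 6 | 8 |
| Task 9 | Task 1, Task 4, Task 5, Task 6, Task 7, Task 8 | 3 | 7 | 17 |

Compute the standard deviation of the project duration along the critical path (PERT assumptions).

3.80 hours

te_Task 1 = (7 + 4·10 + 13)/6 = 60/6 = 10; σ²_Task 1 = ((13−7)/6)² = 1.000
te_Task 2 = (6 + 4·11 + 22)/6 = 72/6 = 12; σ²_Task 2 = ((22−6)/6)² = 7.111
te_Task 3 = (11 + 4·12 + 19)/6 = 78/6 = 13; σ²_Task 3 = ((19−11)/6)² = 1.778
te_Task 4 = (2 + 4·3 + 10)/6 = 24/6 = 4; σ²_Task 4 = ((10−2)/6)² = 1.778
te_Task 5 = (3 + 4·4 + 11)/6 = 30/6 = 5; σ²_Task 5 = ((11−3)/6)² = 1.778
te_Task 6 = (10 + 4·11 + 12)/6 = 66/6 = 11; σ²_Task 6 = ((12−10)/6)² = 0.111
te_Task 7 = (1 + 4·2 + 3)/6 = 12/6 = 2; σ²_Task 7 = ((3−1)/6)² = 0.111
te_Task 8 = (4 + 4·6 + 8)/6 = 36/6 = 6; σ²_Task 8 = ((8−4)/6)² = 0.444
te_Task 9 = (3 + 4·7 + 17)/6 = 48/6 = 8; σ²_Task 9 = ((17−3)/6)² = 5.444

Forward pass:
ES_Task 1 = 0; EF_Task 1 = 10
ES_Task 2 = 0; EF_Task 2 = 12
ES_Task 3 = max(EF_Task 1=10, EF_Task 2=12) = 12; EF_Task 3 = 12+13 = 25
ES_Task 4 = 12; EF_Task 4 = 12+4 = 16
ES_Task 5 = 16; EF_Task 5 = 16+5 = 21
ES_Task 6 = max(EF_Task 1=10, EF_Task 3=25) = 25; EF_Task 6 = 25+11 = 36
ES_Task 7 = 16; EF_Task 7 = 16+2 = 18
ES_Task 8 = 16; EF_Task 8 = 16+6 = 22
ES_Task 9 = max(EF_Task 1=10, EF_Task 4=16, EF_Task 5=21, EF_Task 6=36, EF_Task 7=18, EF_Task 8=22) = 36; EF_Task 9 = 36+8 = 44
Expected project duration μ = 44 hours. Critical path: Task 2 → Task 3 → Task 6 → Task 9.

Variance along critical path = 7.111 + 1.778 + 0.111 + 5.444 = 14.444
σ = √14.444 = 3.801 hours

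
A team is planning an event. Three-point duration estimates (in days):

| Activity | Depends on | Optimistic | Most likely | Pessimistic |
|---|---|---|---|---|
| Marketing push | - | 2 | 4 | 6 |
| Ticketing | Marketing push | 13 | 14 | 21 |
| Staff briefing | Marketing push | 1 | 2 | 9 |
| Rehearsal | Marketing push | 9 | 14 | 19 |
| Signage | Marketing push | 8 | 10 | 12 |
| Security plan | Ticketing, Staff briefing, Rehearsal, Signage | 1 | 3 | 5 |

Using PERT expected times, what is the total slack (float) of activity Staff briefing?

12 days

te_Marketing push = (2 + 4·4 + 6)/6 = 24/6 = 4
te_Ticketing = (13 + 4·14 + 21)/6 = 90/6 = 15
te_Staff briefing = (1 + 4·2 + 9)/6 = 18/6 = 3
te_Rehearsal = (9 + 4·14 + 19)/6 = 84/6 = 14
te_Signage = (8 + 4·10 + 12)/6 = 60/6 = 10
te_Security plan = (1 + 4·3 + 5)/6 = 18/6 = 3

Forward pass:
ES_Marketing push = 0; EF_Marketing push = 4
ES_Ticketing = 4; EF_Ticketing = 4+15 = 19
ES_Staff briefing = 4; EF_Staff briefing = 4+3 = 7
ES_Rehearsal = 4; EF_Rehearsal = 4+14 = 18
ES_Signage = 4; EF_Signage = 4+10 = 14
ES_Security plan = max(EF_Ticketing=19, EF_Staff briefing=7, EF_Rehearsal=18, EF_Signage=14) = 19; EF_Security plan = 19+3 = 22
Expected project duration μ = 22 days. Critical path: Marketing push → Ticketing → Security plan.

Backward pass:
LF_Security plan = 22; LS_Security plan = 22−3 = 19
LF_Signage = LS_Security plan = 19; LS_Signage = 19−10 = 9
LF_Rehearsal = LS_Security plan = 19; LS_Rehearsal = 19−14 = 5
LF_Staff briefing = LS_Security plan = 19; LS_Staff briefing = 19−3 = 16
LF_Ticketing = LS_Security plan = 19; LS_Ticketing = 19−15 = 4
LF_Marketing push = min(LS_Ticketing=4, LS_Staff briefing=16, LS_Rehearsal=5, LS_Signage=9) = 4; LS_Marketing push = 4−4 = 0
Slack_Staff briefing = LS_Staff briefing − ES_Staff briefing = 16 − 4 = 12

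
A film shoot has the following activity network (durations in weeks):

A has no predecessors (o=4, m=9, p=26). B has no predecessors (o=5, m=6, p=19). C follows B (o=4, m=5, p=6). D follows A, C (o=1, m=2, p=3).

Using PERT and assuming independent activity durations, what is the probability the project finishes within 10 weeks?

te_A = (4 + 4·9 + 26)/6 = 66/6 = 11; σ²_A = ((26−4)/6)² = 13.444
te_B = (5 + 4·6 + 19)/6 = 48/6 = 8; σ²_B = ((19−5)/6)² = 5.444
te_C = (4 + 4·5 + 6)/6 = 30/6 = 5; σ²_C = ((6−4)/6)² = 0.111
te_D = (1 + 4·2 + 3)/6 = 12/6 = 2; σ²_D = ((3−1)/6)² = 0.111

Forward pass:
ES_A = 0; EF_A = 11
ES_B = 0; EF_B = 8
ES_C = 8; EF_C = 8+5 = 13
ES_D = max(EF_A=11, EF_C=13) = 13; EF_D = 13+2 = 15
Expected project duration μ = 15 weeks. Critical path: B → C → D.

Variance along critical path = 5.444 + 0.111 + 0.111 = 5.667; σ = √5.667 = 2.380 weeks.
Z = (10 − 15) / 2.380 = -2.100
P(T ≤ 10) = Φ(-2.100) ≈ 0.018

0.018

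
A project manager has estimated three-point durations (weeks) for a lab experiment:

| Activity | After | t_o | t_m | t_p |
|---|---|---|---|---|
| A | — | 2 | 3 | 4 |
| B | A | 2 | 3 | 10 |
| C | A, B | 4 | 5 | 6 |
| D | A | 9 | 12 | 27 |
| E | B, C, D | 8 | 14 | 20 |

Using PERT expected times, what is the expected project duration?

31 weeks

te_A = (2 + 4·3 + 4)/6 = 18/6 = 3
te_B = (2 + 4·3 + 10)/6 = 24/6 = 4
te_C = (4 + 4·5 + 6)/6 = 30/6 = 5
te_D = (9 + 4·12 + 27)/6 = 84/6 = 14
te_E = (8 + 4·14 + 20)/6 = 84/6 = 14

Forward pass:
ES_A = 0; EF_A = 3
ES_B = 3; EF_B = 3+4 = 7
ES_C = max(EF_A=3, EF_B=7) = 7; EF_C = 7+5 = 12
ES_D = 3; EF_D = 3+14 = 17
ES_E = max(EF_B=7, EF_C=12, EF_D=17) = 17; EF_E = 17+14 = 31
Expected project duration μ = 31 weeks. Critical path: A → D → E.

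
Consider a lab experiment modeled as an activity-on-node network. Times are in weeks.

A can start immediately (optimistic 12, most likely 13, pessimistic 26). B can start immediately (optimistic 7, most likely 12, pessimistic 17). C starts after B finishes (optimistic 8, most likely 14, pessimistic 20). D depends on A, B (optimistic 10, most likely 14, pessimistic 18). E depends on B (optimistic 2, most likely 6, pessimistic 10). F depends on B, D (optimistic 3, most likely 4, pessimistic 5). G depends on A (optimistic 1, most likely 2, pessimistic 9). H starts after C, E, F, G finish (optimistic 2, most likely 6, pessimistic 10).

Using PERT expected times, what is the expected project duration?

39 weeks

te_A = (12 + 4·13 + 26)/6 = 90/6 = 15
te_B = (7 + 4·12 + 17)/6 = 72/6 = 12
te_C = (8 + 4·14 + 20)/6 = 84/6 = 14
te_D = (10 + 4·14 + 18)/6 = 84/6 = 14
te_E = (2 + 4·6 + 10)/6 = 36/6 = 6
te_F = (3 + 4·4 + 5)/6 = 24/6 = 4
te_G = (1 + 4·2 + 9)/6 = 18/6 = 3
te_H = (2 + 4·6 + 10)/6 = 36/6 = 6

Forward pass:
ES_A = 0; EF_A = 15
ES_B = 0; EF_B = 12
ES_C = 12; EF_C = 12+14 = 26
ES_D = max(EF_A=15, EF_B=12) = 15; EF_D = 15+14 = 29
ES_E = 12; EF_E = 12+6 = 18
ES_F = max(EF_B=12, EF_D=29) = 29; EF_F = 29+4 = 33
ES_G = 15; EF_G = 15+3 = 18
ES_H = max(EF_C=26, EF_E=18, EF_F=33, EF_G=18) = 33; EF_H = 33+6 = 39
Expected project duration μ = 39 weeks. Critical path: A → D → F → H.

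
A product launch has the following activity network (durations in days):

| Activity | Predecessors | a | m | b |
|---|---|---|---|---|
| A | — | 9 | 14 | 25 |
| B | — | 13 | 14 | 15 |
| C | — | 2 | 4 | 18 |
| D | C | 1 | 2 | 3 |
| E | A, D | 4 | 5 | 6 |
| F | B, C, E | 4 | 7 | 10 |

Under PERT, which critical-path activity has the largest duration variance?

te_A = (9 + 4·14 + 25)/6 = 90/6 = 15; σ²_A = ((25−9)/6)² = 7.111
te_B = (13 + 4·14 + 15)/6 = 84/6 = 14; σ²_B = ((15−13)/6)² = 0.111
te_C = (2 + 4·4 + 18)/6 = 36/6 = 6; σ²_C = ((18−2)/6)² = 7.111
te_D = (1 + 4·2 + 3)/6 = 12/6 = 2; σ²_D = ((3−1)/6)² = 0.111
te_E = (4 + 4·5 + 6)/6 = 30/6 = 5; σ²_E = ((6−4)/6)² = 0.111
te_F = (4 + 4·7 + 10)/6 = 42/6 = 7; σ²_F = ((10−4)/6)² = 1.000

Forward pass:
ES_A = 0; EF_A = 15
ES_B = 0; EF_B = 14
ES_C = 0; EF_C = 6
ES_D = 6; EF_D = 6+2 = 8
ES_E = max(EF_A=15, EF_D=8) = 15; EF_E = 15+5 = 20
ES_F = max(EF_B=14, EF_C=6, EF_E=20) = 20; EF_F = 20+7 = 27
Expected project duration μ = 27 days. Critical path: A → E → F.

Variances on critical path: σ²_A=7.111, σ²_E=0.111, σ²_F=1.000.
Largest is σ²_A = 7.111.

A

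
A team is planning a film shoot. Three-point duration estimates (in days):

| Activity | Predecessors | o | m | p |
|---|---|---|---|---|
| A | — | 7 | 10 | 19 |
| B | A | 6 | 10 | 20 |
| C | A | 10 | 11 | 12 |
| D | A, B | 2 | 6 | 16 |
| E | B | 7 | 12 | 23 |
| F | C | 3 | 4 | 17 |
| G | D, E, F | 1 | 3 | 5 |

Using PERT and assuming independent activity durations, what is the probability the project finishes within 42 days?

0.834

te_A = (7 + 4·10 + 19)/6 = 66/6 = 11; σ²_A = ((19−7)/6)² = 4.000
te_B = (6 + 4·10 + 20)/6 = 66/6 = 11; σ²_B = ((20−6)/6)² = 5.444
te_C = (10 + 4·11 + 12)/6 = 66/6 = 11; σ²_C = ((12−10)/6)² = 0.111
te_D = (2 + 4·6 + 16)/6 = 42/6 = 7; σ²_D = ((16−2)/6)² = 5.444
te_E = (7 + 4·12 + 23)/6 = 78/6 = 13; σ²_E = ((23−7)/6)² = 7.111
te_F = (3 + 4·4 + 17)/6 = 36/6 = 6; σ²_F = ((17−3)/6)² = 5.444
te_G = (1 + 4·3 + 5)/6 = 18/6 = 3; σ²_G = ((5−1)/6)² = 0.444

Forward pass:
ES_A = 0; EF_A = 11
ES_B = 11; EF_B = 11+11 = 22
ES_C = 11; EF_C = 11+11 = 22
ES_D = max(EF_A=11, EF_B=22) = 22; EF_D = 22+7 = 29
ES_E = 22; EF_E = 22+13 = 35
ES_F = 22; EF_F = 22+6 = 28
ES_G = max(EF_D=29, EF_E=35, EF_F=28) = 35; EF_G = 35+3 = 38
Expected project duration μ = 38 days. Critical path: A → B → E → G.

Variance along critical path = 4.000 + 5.444 + 7.111 + 0.444 = 17.000; σ = √17.000 = 4.123 days.
Z = (42 − 38) / 4.123 = 0.970
P(T ≤ 42) = Φ(0.970) ≈ 0.834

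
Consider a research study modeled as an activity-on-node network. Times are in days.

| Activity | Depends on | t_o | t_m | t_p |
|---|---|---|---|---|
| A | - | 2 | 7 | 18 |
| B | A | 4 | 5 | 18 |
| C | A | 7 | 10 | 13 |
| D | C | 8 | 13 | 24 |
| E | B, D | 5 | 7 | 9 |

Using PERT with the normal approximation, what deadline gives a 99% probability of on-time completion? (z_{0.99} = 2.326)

te_A = (2 + 4·7 + 18)/6 = 48/6 = 8; σ²_A = ((18−2)/6)² = 7.111
te_B = (4 + 4·5 + 18)/6 = 42/6 = 7; σ²_B = ((18−4)/6)² = 5.444
te_C = (7 + 4·10 + 13)/6 = 60/6 = 10; σ²_C = ((13−7)/6)² = 1.000
te_D = (8 + 4·13 + 24)/6 = 84/6 = 14; σ²_D = ((24−8)/6)² = 7.111
te_E = (5 + 4·7 + 9)/6 = 42/6 = 7; σ²_E = ((9−5)/6)² = 0.444

Forward pass:
ES_A = 0; EF_A = 8
ES_B = 8; EF_B = 8+7 = 15
ES_C = 8; EF_C = 8+10 = 18
ES_D = 18; EF_D = 18+14 = 32
ES_E = max(EF_B=15, EF_D=32) = 32; EF_E = 32+7 = 39
Expected project duration μ = 39 days. Critical path: A → C → D → E.

Variance along critical path = 7.111 + 1.000 + 7.111 + 0.444 = 15.667; σ = 3.958 days.
D = μ + z·σ = 39 + 2.326·3.958 = 48.2 days

48.2 days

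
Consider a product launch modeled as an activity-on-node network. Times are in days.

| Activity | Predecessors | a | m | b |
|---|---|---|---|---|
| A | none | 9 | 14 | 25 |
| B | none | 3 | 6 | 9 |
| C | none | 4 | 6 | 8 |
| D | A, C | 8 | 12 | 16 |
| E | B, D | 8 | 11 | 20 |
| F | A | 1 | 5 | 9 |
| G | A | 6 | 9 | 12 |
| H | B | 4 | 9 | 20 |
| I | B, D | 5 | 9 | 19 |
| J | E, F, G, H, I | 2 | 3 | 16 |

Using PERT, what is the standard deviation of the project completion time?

te_A = (9 + 4·14 + 25)/6 = 90/6 = 15; σ²_A = ((25−9)/6)² = 7.111
te_B = (3 + 4·6 + 9)/6 = 36/6 = 6; σ²_B = ((9−3)/6)² = 1.000
te_C = (4 + 4·6 + 8)/6 = 36/6 = 6; σ²_C = ((8−4)/6)² = 0.444
te_D = (8 + 4·12 + 16)/6 = 72/6 = 12; σ²_D = ((16−8)/6)² = 1.778
te_E = (8 + 4·11 + 20)/6 = 72/6 = 12; σ²_E = ((20−8)/6)² = 4.000
te_F = (1 + 4·5 + 9)/6 = 30/6 = 5; σ²_F = ((9−1)/6)² = 1.778
te_G = (6 + 4·9 + 12)/6 = 54/6 = 9; σ²_G = ((12−6)/6)² = 1.000
te_H = (4 + 4·9 + 20)/6 = 60/6 = 10; σ²_H = ((20−4)/6)² = 7.111
te_I = (5 + 4·9 + 19)/6 = 60/6 = 10; σ²_I = ((19−5)/6)² = 5.444
te_J = (2 + 4·3 + 16)/6 = 30/6 = 5; σ²_J = ((16−2)/6)² = 5.444

Forward pass:
ES_A = 0; EF_A = 15
ES_B = 0; EF_B = 6
ES_C = 0; EF_C = 6
ES_D = max(EF_A=15, EF_C=6) = 15; EF_D = 15+12 = 27
ES_E = max(EF_B=6, EF_D=27) = 27; EF_E = 27+12 = 39
ES_F = 15; EF_F = 15+5 = 20
ES_G = 15; EF_G = 15+9 = 24
ES_H = 6; EF_H = 6+10 = 16
ES_I = max(EF_B=6, EF_D=27) = 27; EF_I = 27+10 = 37
ES_J = max(EF_E=39, EF_F=20, EF_G=24, EF_H=16, EF_I=37) = 39; EF_J = 39+5 = 44
Expected project duration μ = 44 days. Critical path: A → D → E → J.

Variance along critical path = 7.111 + 1.778 + 4.000 + 5.444 = 18.333
σ = √18.333 = 4.282 days

4.28 days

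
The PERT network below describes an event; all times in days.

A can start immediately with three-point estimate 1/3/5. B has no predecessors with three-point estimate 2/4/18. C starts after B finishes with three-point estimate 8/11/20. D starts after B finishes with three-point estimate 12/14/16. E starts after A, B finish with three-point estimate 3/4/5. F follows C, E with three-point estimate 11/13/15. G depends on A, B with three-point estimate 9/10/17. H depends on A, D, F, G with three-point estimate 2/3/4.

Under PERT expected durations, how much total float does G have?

te_A = (1 + 4·3 + 5)/6 = 18/6 = 3
te_B = (2 + 4·4 + 18)/6 = 36/6 = 6
te_C = (8 + 4·11 + 20)/6 = 72/6 = 12
te_D = (12 + 4·14 + 16)/6 = 84/6 = 14
te_E = (3 + 4·4 + 5)/6 = 24/6 = 4
te_F = (11 + 4·13 + 15)/6 = 78/6 = 13
te_G = (9 + 4·10 + 17)/6 = 66/6 = 11
te_H = (2 + 4·3 + 4)/6 = 18/6 = 3

Forward pass:
ES_A = 0; EF_A = 3
ES_B = 0; EF_B = 6
ES_C = 6; EF_C = 6+12 = 18
ES_D = 6; EF_D = 6+14 = 20
ES_E = max(EF_A=3, EF_B=6) = 6; EF_E = 6+4 = 10
ES_F = max(EF_C=18, EF_E=10) = 18; EF_F = 18+13 = 31
ES_G = max(EF_A=3, EF_B=6) = 6; EF_G = 6+11 = 17
ES_H = max(EF_A=3, EF_D=20, EF_F=31, EF_G=17) = 31; EF_H = 31+3 = 34
Expected project duration μ = 34 days. Critical path: B → C → F → H.

Backward pass:
LF_H = 34; LS_H = 34−3 = 31
LF_G = LS_H = 31; LS_G = 31−11 = 20
LF_F = LS_H = 31; LS_F = 31−13 = 18
LF_E = LS_F = 18; LS_E = 18−4 = 14
LF_D = LS_H = 31; LS_D = 31−14 = 17
LF_C = LS_F = 18; LS_C = 18−12 = 6
LF_B = min(LS_C=6, LS_D=17, LS_E=14, LS_G=20) = 6; LS_B = 6−6 = 0
LF_A = min(LS_E=14, LS_G=20, LS_H=31) = 14; LS_A = 14−3 = 11
Slack_G = LS_G − ES_G = 20 − 6 = 14

14 days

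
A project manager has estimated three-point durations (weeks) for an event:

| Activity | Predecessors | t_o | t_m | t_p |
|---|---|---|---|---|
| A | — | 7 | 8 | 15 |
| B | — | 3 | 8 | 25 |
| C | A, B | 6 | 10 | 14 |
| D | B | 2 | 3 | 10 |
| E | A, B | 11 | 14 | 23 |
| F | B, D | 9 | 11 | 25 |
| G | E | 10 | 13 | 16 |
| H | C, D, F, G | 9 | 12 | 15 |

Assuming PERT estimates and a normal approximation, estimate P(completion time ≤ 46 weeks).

te_A = (7 + 4·8 + 15)/6 = 54/6 = 9; σ²_A = ((15−7)/6)² = 1.778
te_B = (3 + 4·8 + 25)/6 = 60/6 = 10; σ²_B = ((25−3)/6)² = 13.444
te_C = (6 + 4·10 + 14)/6 = 60/6 = 10; σ²_C = ((14−6)/6)² = 1.778
te_D = (2 + 4·3 + 10)/6 = 24/6 = 4; σ²_D = ((10−2)/6)² = 1.778
te_E = (11 + 4·14 + 23)/6 = 90/6 = 15; σ²_E = ((23−11)/6)² = 4.000
te_F = (9 + 4·11 + 25)/6 = 78/6 = 13; σ²_F = ((25−9)/6)² = 7.111
te_G = (10 + 4·13 + 16)/6 = 78/6 = 13; σ²_G = ((16−10)/6)² = 1.000
te_H = (9 + 4·12 + 15)/6 = 72/6 = 12; σ²_H = ((15−9)/6)² = 1.000

Forward pass:
ES_A = 0; EF_A = 9
ES_B = 0; EF_B = 10
ES_C = max(EF_A=9, EF_B=10) = 10; EF_C = 10+10 = 20
ES_D = 10; EF_D = 10+4 = 14
ES_E = max(EF_A=9, EF_B=10) = 10; EF_E = 10+15 = 25
ES_F = max(EF_B=10, EF_D=14) = 14; EF_F = 14+13 = 27
ES_G = 25; EF_G = 25+13 = 38
ES_H = max(EF_C=20, EF_D=14, EF_F=27, EF_G=38) = 38; EF_H = 38+12 = 50
Expected project duration μ = 50 weeks. Critical path: B → E → G → H.

Variance along critical path = 13.444 + 4.000 + 1.000 + 1.000 = 19.444; σ = √19.444 = 4.410 weeks.
Z = (46 − 50) / 4.410 = -0.907
P(T ≤ 46) = Φ(-0.907) ≈ 0.182

0.182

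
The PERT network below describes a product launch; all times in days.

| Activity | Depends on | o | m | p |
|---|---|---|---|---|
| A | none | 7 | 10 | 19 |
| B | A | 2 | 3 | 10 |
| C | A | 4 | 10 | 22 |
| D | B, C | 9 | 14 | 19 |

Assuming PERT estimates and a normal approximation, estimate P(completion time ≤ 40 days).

0.843

te_A = (7 + 4·10 + 19)/6 = 66/6 = 11; σ²_A = ((19−7)/6)² = 4.000
te_B = (2 + 4·3 + 10)/6 = 24/6 = 4; σ²_B = ((10−2)/6)² = 1.778
te_C = (4 + 4·10 + 22)/6 = 66/6 = 11; σ²_C = ((22−4)/6)² = 9.000
te_D = (9 + 4·14 + 19)/6 = 84/6 = 14; σ²_D = ((19−9)/6)² = 2.778

Forward pass:
ES_A = 0; EF_A = 11
ES_B = 11; EF_B = 11+4 = 15
ES_C = 11; EF_C = 11+11 = 22
ES_D = max(EF_B=15, EF_C=22) = 22; EF_D = 22+14 = 36
Expected project duration μ = 36 days. Critical path: A → C → D.

Variance along critical path = 4.000 + 9.000 + 2.778 = 15.778; σ = √15.778 = 3.972 days.
Z = (40 − 36) / 3.972 = 1.007
P(T ≤ 40) = Φ(1.007) ≈ 0.843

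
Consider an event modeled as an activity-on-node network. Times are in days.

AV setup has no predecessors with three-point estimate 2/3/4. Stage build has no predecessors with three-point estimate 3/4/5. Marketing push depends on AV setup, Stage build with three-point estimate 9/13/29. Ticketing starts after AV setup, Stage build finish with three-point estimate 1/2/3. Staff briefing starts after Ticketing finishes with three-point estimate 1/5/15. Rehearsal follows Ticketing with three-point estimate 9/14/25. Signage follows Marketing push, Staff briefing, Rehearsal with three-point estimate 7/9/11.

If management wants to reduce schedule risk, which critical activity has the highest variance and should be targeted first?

Rehearsal

te_AV setup = (2 + 4·3 + 4)/6 = 18/6 = 3; σ²_AV setup = ((4−2)/6)² = 0.111
te_Stage build = (3 + 4·4 + 5)/6 = 24/6 = 4; σ²_Stage build = ((5−3)/6)² = 0.111
te_Marketing push = (9 + 4·13 + 29)/6 = 90/6 = 15; σ²_Marketing push = ((29−9)/6)² = 11.111
te_Ticketing = (1 + 4·2 + 3)/6 = 12/6 = 2; σ²_Ticketing = ((3−1)/6)² = 0.111
te_Staff briefing = (1 + 4·5 + 15)/6 = 36/6 = 6; σ²_Staff briefing = ((15−1)/6)² = 5.444
te_Rehearsal = (9 + 4·14 + 25)/6 = 90/6 = 15; σ²_Rehearsal = ((25−9)/6)² = 7.111
te_Signage = (7 + 4·9 + 11)/6 = 54/6 = 9; σ²_Signage = ((11−7)/6)² = 0.444

Forward pass:
ES_AV setup = 0; EF_AV setup = 3
ES_Stage build = 0; EF_Stage build = 4
ES_Marketing push = max(EF_AV setup=3, EF_Stage build=4) = 4; EF_Marketing push = 4+15 = 19
ES_Ticketing = max(EF_AV setup=3, EF_Stage build=4) = 4; EF_Ticketing = 4+2 = 6
ES_Staff briefing = 6; EF_Staff briefing = 6+6 = 12
ES_Rehearsal = 6; EF_Rehearsal = 6+15 = 21
ES_Signage = max(EF_Marketing push=19, EF_Staff briefing=12, EF_Rehearsal=21) = 21; EF_Signage = 21+9 = 30
Expected project duration μ = 30 days. Critical path: Stage build → Ticketing → Rehearsal → Signage.

Variances on critical path: σ²_Stage build=0.111, σ²_Ticketing=0.111, σ²_Rehearsal=7.111, σ²_Signage=0.444.
Largest is σ²_Rehearsal = 7.111.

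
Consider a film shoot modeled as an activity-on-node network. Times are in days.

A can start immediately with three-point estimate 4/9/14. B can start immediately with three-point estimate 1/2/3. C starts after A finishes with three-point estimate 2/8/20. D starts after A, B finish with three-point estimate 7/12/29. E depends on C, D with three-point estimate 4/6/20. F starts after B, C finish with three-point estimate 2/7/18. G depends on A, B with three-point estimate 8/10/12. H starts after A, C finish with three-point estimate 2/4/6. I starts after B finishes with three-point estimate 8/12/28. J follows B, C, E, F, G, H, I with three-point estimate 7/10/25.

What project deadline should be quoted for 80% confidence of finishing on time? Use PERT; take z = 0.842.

47.8 days

te_A = (4 + 4·9 + 14)/6 = 54/6 = 9; σ²_A = ((14−4)/6)² = 2.778
te_B = (1 + 4·2 + 3)/6 = 12/6 = 2; σ²_B = ((3−1)/6)² = 0.111
te_C = (2 + 4·8 + 20)/6 = 54/6 = 9; σ²_C = ((20−2)/6)² = 9.000
te_D = (7 + 4·12 + 29)/6 = 84/6 = 14; σ²_D = ((29−7)/6)² = 13.444
te_E = (4 + 4·6 + 20)/6 = 48/6 = 8; σ²_E = ((20−4)/6)² = 7.111
te_F = (2 + 4·7 + 18)/6 = 48/6 = 8; σ²_F = ((18−2)/6)² = 7.111
te_G = (8 + 4·10 + 12)/6 = 60/6 = 10; σ²_G = ((12−8)/6)² = 0.444
te_H = (2 + 4·4 + 6)/6 = 24/6 = 4; σ²_H = ((6−2)/6)² = 0.444
te_I = (8 + 4·12 + 28)/6 = 84/6 = 14; σ²_I = ((28−8)/6)² = 11.111
te_J = (7 + 4·10 + 25)/6 = 72/6 = 12; σ²_J = ((25−7)/6)² = 9.000

Forward pass:
ES_A = 0; EF_A = 9
ES_B = 0; EF_B = 2
ES_C = 9; EF_C = 9+9 = 18
ES_D = max(EF_A=9, EF_B=2) = 9; EF_D = 9+14 = 23
ES_E = max(EF_C=18, EF_D=23) = 23; EF_E = 23+8 = 31
ES_F = max(EF_B=2, EF_C=18) = 18; EF_F = 18+8 = 26
ES_G = max(EF_A=9, EF_B=2) = 9; EF_G = 9+10 = 19
ES_H = max(EF_A=9, EF_C=18) = 18; EF_H = 18+4 = 22
ES_I = 2; EF_I = 2+14 = 16
ES_J = max(EF_B=2, EF_C=18, EF_E=31, EF_F=26, EF_G=19, EF_H=22, EF_I=16) = 31; EF_J = 31+12 = 43
Expected project duration μ = 43 days. Critical path: A → D → E → J.

Variance along critical path = 2.778 + 13.444 + 7.111 + 9.000 = 32.333; σ = 5.686 days.
D = μ + z·σ = 43 + 0.842·5.686 = 47.8 days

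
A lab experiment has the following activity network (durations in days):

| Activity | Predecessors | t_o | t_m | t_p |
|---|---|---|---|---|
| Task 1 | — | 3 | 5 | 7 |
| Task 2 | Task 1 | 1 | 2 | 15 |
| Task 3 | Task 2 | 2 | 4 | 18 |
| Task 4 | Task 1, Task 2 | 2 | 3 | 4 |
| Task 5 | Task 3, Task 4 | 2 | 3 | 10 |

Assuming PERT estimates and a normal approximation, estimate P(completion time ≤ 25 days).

te_Task 1 = (3 + 4·5 + 7)/6 = 30/6 = 5; σ²_Task 1 = ((7−3)/6)² = 0.444
te_Task 2 = (1 + 4·2 + 15)/6 = 24/6 = 4; σ²_Task 2 = ((15−1)/6)² = 5.444
te_Task 3 = (2 + 4·4 + 18)/6 = 36/6 = 6; σ²_Task 3 = ((18−2)/6)² = 7.111
te_Task 4 = (2 + 4·3 + 4)/6 = 18/6 = 3; σ²_Task 4 = ((4−2)/6)² = 0.111
te_Task 5 = (2 + 4·3 + 10)/6 = 24/6 = 4; σ²_Task 5 = ((10−2)/6)² = 1.778

Forward pass:
ES_Task 1 = 0; EF_Task 1 = 5
ES_Task 2 = 5; EF_Task 2 = 5+4 = 9
ES_Task 3 = 9; EF_Task 3 = 9+6 = 15
ES_Task 4 = max(EF_Task 1=5, EF_Task 2=9) = 9; EF_Task 4 = 9+3 = 12
ES_Task 5 = max(EF_Task 3=15, EF_Task 4=12) = 15; EF_Task 5 = 15+4 = 19
Expected project duration μ = 19 days. Critical path: Task 1 → Task 2 → Task 3 → Task 5.

Variance along critical path = 0.444 + 5.444 + 7.111 + 1.778 = 14.778; σ = √14.778 = 3.844 days.
Z = (25 − 19) / 3.844 = 1.561
P(T ≤ 25) = Φ(1.561) ≈ 0.941

0.941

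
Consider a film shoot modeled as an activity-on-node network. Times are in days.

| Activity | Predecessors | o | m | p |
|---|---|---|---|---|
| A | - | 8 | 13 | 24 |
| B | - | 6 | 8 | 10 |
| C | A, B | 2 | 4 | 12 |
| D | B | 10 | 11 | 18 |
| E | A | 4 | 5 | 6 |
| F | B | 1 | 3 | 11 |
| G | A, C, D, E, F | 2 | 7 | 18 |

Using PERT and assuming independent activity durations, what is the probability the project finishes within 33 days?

0.949

te_A = (8 + 4·13 + 24)/6 = 84/6 = 14; σ²_A = ((24−8)/6)² = 7.111
te_B = (6 + 4·8 + 10)/6 = 48/6 = 8; σ²_B = ((10−6)/6)² = 0.444
te_C = (2 + 4·4 + 12)/6 = 30/6 = 5; σ²_C = ((12−2)/6)² = 2.778
te_D = (10 + 4·11 + 18)/6 = 72/6 = 12; σ²_D = ((18−10)/6)² = 1.778
te_E = (4 + 4·5 + 6)/6 = 30/6 = 5; σ²_E = ((6−4)/6)² = 0.111
te_F = (1 + 4·3 + 11)/6 = 24/6 = 4; σ²_F = ((11−1)/6)² = 2.778
te_G = (2 + 4·7 + 18)/6 = 48/6 = 8; σ²_G = ((18−2)/6)² = 7.111

Forward pass:
ES_A = 0; EF_A = 14
ES_B = 0; EF_B = 8
ES_C = max(EF_A=14, EF_B=8) = 14; EF_C = 14+5 = 19
ES_D = 8; EF_D = 8+12 = 20
ES_E = 14; EF_E = 14+5 = 19
ES_F = 8; EF_F = 8+4 = 12
ES_G = max(EF_A=14, EF_C=19, EF_D=20, EF_E=19, EF_F=12) = 20; EF_G = 20+8 = 28
Expected project duration μ = 28 days. Critical path: B → D → G.

Variance along critical path = 0.444 + 1.778 + 7.111 = 9.333; σ = √9.333 = 3.055 days.
Z = (33 − 28) / 3.055 = 1.637
P(T ≤ 33) = Φ(1.637) ≈ 0.949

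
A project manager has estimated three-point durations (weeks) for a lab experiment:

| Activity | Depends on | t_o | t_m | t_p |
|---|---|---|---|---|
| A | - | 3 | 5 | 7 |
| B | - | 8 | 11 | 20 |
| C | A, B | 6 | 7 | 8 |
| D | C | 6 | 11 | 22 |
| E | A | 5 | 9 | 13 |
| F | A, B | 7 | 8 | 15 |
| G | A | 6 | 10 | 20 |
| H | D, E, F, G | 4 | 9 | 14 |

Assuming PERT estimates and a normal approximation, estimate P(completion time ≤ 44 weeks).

0.857

te_A = (3 + 4·5 + 7)/6 = 30/6 = 5; σ²_A = ((7−3)/6)² = 0.444
te_B = (8 + 4·11 + 20)/6 = 72/6 = 12; σ²_B = ((20−8)/6)² = 4.000
te_C = (6 + 4·7 + 8)/6 = 42/6 = 7; σ²_C = ((8−6)/6)² = 0.111
te_D = (6 + 4·11 + 22)/6 = 72/6 = 12; σ²_D = ((22−6)/6)² = 7.111
te_E = (5 + 4·9 + 13)/6 = 54/6 = 9; σ²_E = ((13−5)/6)² = 1.778
te_F = (7 + 4·8 + 15)/6 = 54/6 = 9; σ²_F = ((15−7)/6)² = 1.778
te_G = (6 + 4·10 + 20)/6 = 66/6 = 11; σ²_G = ((20−6)/6)² = 5.444
te_H = (4 + 4·9 + 14)/6 = 54/6 = 9; σ²_H = ((14−4)/6)² = 2.778

Forward pass:
ES_A = 0; EF_A = 5
ES_B = 0; EF_B = 12
ES_C = max(EF_A=5, EF_B=12) = 12; EF_C = 12+7 = 19
ES_D = 19; EF_D = 19+12 = 31
ES_E = 5; EF_E = 5+9 = 14
ES_F = max(EF_A=5, EF_B=12) = 12; EF_F = 12+9 = 21
ES_G = 5; EF_G = 5+11 = 16
ES_H = max(EF_D=31, EF_E=14, EF_F=21, EF_G=16) = 31; EF_H = 31+9 = 40
Expected project duration μ = 40 weeks. Critical path: B → C → D → H.

Variance along critical path = 4.000 + 0.111 + 7.111 + 2.778 = 14.000; σ = √14.000 = 3.742 weeks.
Z = (44 − 40) / 3.742 = 1.069
P(T ≤ 44) = Φ(1.069) ≈ 0.857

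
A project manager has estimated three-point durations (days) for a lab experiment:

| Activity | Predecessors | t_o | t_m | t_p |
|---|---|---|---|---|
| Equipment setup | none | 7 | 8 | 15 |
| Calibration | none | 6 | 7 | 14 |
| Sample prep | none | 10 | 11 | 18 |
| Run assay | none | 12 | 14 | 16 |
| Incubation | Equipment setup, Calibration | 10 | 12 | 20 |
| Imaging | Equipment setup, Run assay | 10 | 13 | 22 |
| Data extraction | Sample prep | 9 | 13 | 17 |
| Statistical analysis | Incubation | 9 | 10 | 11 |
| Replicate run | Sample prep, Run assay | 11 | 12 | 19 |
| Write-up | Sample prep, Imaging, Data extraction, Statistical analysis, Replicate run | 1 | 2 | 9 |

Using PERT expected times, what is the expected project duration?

te_Equipment setup = (7 + 4·8 + 15)/6 = 54/6 = 9
te_Calibration = (6 + 4·7 + 14)/6 = 48/6 = 8
te_Sample prep = (10 + 4·11 + 18)/6 = 72/6 = 12
te_Run assay = (12 + 4·14 + 16)/6 = 84/6 = 14
te_Incubation = (10 + 4·12 + 20)/6 = 78/6 = 13
te_Imaging = (10 + 4·13 + 22)/6 = 84/6 = 14
te_Data extraction = (9 + 4·13 + 17)/6 = 78/6 = 13
te_Statistical analysis = (9 + 4·10 + 11)/6 = 60/6 = 10
te_Replicate run = (11 + 4·12 + 19)/6 = 78/6 = 13
te_Write-up = (1 + 4·2 + 9)/6 = 18/6 = 3

Forward pass:
ES_Equipment setup = 0; EF_Equipment setup = 9
ES_Calibration = 0; EF_Calibration = 8
ES_Sample prep = 0; EF_Sample prep = 12
ES_Run assay = 0; EF_Run assay = 14
ES_Incubation = max(EF_Equipment setup=9, EF_Calibration=8) = 9; EF_Incubation = 9+13 = 22
ES_Imaging = max(EF_Equipment setup=9, EF_Run assay=14) = 14; EF_Imaging = 14+14 = 28
ES_Data extraction = 12; EF_Data extraction = 12+13 = 25
ES_Statistical analysis = 22; EF_Statistical analysis = 22+10 = 32
ES_Replicate run = max(EF_Sample prep=12, EF_Run assay=14) = 14; EF_Replicate run = 14+13 = 27
ES_Write-up = max(EF_Sample prep=12, EF_Imaging=28, EF_Data extraction=25, EF_Statistical analysis=32, EF_Replicate run=27) = 32; EF_Write-up = 32+3 = 35
Expected project duration μ = 35 days. Critical path: Equipment setup → Incubation → Statistical analysis → Write-up.

35 days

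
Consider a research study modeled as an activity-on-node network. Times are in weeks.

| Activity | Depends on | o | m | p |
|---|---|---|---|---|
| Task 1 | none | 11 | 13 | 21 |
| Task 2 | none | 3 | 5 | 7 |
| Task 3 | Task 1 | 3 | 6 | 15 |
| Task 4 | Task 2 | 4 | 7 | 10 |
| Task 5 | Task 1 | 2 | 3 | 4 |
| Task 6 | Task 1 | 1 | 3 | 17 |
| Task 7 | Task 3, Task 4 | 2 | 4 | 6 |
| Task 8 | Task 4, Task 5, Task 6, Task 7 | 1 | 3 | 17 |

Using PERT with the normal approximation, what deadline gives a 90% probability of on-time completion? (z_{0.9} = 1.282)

34.9 weeks

te_Task 1 = (11 + 4·13 + 21)/6 = 84/6 = 14; σ²_Task 1 = ((21−11)/6)² = 2.778
te_Task 2 = (3 + 4·5 + 7)/6 = 30/6 = 5; σ²_Task 2 = ((7−3)/6)² = 0.444
te_Task 3 = (3 + 4·6 + 15)/6 = 42/6 = 7; σ²_Task 3 = ((15−3)/6)² = 4.000
te_Task 4 = (4 + 4·7 + 10)/6 = 42/6 = 7; σ²_Task 4 = ((10−4)/6)² = 1.000
te_Task 5 = (2 + 4·3 + 4)/6 = 18/6 = 3; σ²_Task 5 = ((4−2)/6)² = 0.111
te_Task 6 = (1 + 4·3 + 17)/6 = 30/6 = 5; σ²_Task 6 = ((17−1)/6)² = 7.111
te_Task 7 = (2 + 4·4 + 6)/6 = 24/6 = 4; σ²_Task 7 = ((6−2)/6)² = 0.444
te_Task 8 = (1 + 4·3 + 17)/6 = 30/6 = 5; σ²_Task 8 = ((17−1)/6)² = 7.111

Forward pass:
ES_Task 1 = 0; EF_Task 1 = 14
ES_Task 2 = 0; EF_Task 2 = 5
ES_Task 3 = 14; EF_Task 3 = 14+7 = 21
ES_Task 4 = 5; EF_Task 4 = 5+7 = 12
ES_Task 5 = 14; EF_Task 5 = 14+3 = 17
ES_Task 6 = 14; EF_Task 6 = 14+5 = 19
ES_Task 7 = max(EF_Task 3=21, EF_Task 4=12) = 21; EF_Task 7 = 21+4 = 25
ES_Task 8 = max(EF_Task 4=12, EF_Task 5=17, EF_Task 6=19, EF_Task 7=25) = 25; EF_Task 8 = 25+5 = 30
Expected project duration μ = 30 weeks. Critical path: Task 1 → Task 3 → Task 7 → Task 8.

Variance along critical path = 2.778 + 4.000 + 0.444 + 7.111 = 14.333; σ = 3.786 weeks.
D = μ + z·σ = 30 + 1.282·3.786 = 34.9 weeks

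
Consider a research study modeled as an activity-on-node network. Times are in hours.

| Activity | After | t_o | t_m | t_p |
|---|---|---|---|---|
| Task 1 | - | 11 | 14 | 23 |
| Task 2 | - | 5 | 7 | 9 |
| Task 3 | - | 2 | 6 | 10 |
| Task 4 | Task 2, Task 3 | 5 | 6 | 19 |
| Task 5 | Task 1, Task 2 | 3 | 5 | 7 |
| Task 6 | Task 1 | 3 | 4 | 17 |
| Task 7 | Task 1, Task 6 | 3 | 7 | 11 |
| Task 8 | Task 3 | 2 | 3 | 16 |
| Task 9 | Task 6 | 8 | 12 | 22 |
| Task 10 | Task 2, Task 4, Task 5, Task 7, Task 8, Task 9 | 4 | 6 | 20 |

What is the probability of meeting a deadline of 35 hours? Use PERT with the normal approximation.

te_Task 1 = (11 + 4·14 + 23)/6 = 90/6 = 15; σ²_Task 1 = ((23−11)/6)² = 4.000
te_Task 2 = (5 + 4·7 + 9)/6 = 42/6 = 7; σ²_Task 2 = ((9−5)/6)² = 0.444
te_Task 3 = (2 + 4·6 + 10)/6 = 36/6 = 6; σ²_Task 3 = ((10−2)/6)² = 1.778
te_Task 4 = (5 + 4·6 + 19)/6 = 48/6 = 8; σ²_Task 4 = ((19−5)/6)² = 5.444
te_Task 5 = (3 + 4·5 + 7)/6 = 30/6 = 5; σ²_Task 5 = ((7−3)/6)² = 0.444
te_Task 6 = (3 + 4·4 + 17)/6 = 36/6 = 6; σ²_Task 6 = ((17−3)/6)² = 5.444
te_Task 7 = (3 + 4·7 + 11)/6 = 42/6 = 7; σ²_Task 7 = ((11−3)/6)² = 1.778
te_Task 8 = (2 + 4·3 + 16)/6 = 30/6 = 5; σ²_Task 8 = ((16−2)/6)² = 5.444
te_Task 9 = (8 + 4·12 + 22)/6 = 78/6 = 13; σ²_Task 9 = ((22−8)/6)² = 5.444
te_Task 10 = (4 + 4·6 + 20)/6 = 48/6 = 8; σ²_Task 10 = ((20−4)/6)² = 7.111

Forward pass:
ES_Task 1 = 0; EF_Task 1 = 15
ES_Task 2 = 0; EF_Task 2 = 7
ES_Task 3 = 0; EF_Task 3 = 6
ES_Task 4 = max(EF_Task 2=7, EF_Task 3=6) = 7; EF_Task 4 = 7+8 = 15
ES_Task 5 = max(EF_Task 1=15, EF_Task 2=7) = 15; EF_Task 5 = 15+5 = 20
ES_Task 6 = 15; EF_Task 6 = 15+6 = 21
ES_Task 7 = max(EF_Task 1=15, EF_Task 6=21) = 21; EF_Task 7 = 21+7 = 28
ES_Task 8 = 6; EF_Task 8 = 6+5 = 11
ES_Task 9 = 21; EF_Task 9 = 21+13 = 34
ES_Task 10 = max(EF_Task 2=7, EF_Task 4=15, EF_Task 5=20, EF_Task 7=28, EF_Task 8=11, EF_Task 9=34) = 34; EF_Task 10 = 34+8 = 42
Expected project duration μ = 42 hours. Critical path: Task 1 → Task 6 → Task 9 → Task 10.

Variance along critical path = 4.000 + 5.444 + 5.444 + 7.111 = 22.000; σ = √22.000 = 4.690 hours.
Z = (35 − 42) / 4.690 = -1.492
P(T ≤ 35) = Φ(-1.492) ≈ 0.068

0.068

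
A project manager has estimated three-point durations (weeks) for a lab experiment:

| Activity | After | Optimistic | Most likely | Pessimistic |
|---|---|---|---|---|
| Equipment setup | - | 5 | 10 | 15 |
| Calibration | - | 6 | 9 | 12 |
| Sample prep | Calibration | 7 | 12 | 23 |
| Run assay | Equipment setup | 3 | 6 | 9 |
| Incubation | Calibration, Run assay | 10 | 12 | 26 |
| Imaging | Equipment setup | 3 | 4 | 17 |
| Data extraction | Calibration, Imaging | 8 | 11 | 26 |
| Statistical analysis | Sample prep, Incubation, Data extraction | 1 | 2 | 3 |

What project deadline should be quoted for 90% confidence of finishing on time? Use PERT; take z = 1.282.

te_Equipment setup = (5 + 4·10 + 15)/6 = 60/6 = 10; σ²_Equipment setup = ((15−5)/6)² = 2.778
te_Calibration = (6 + 4·9 + 12)/6 = 54/6 = 9; σ²_Calibration = ((12−6)/6)² = 1.000
te_Sample prep = (7 + 4·12 + 23)/6 = 78/6 = 13; σ²_Sample prep = ((23−7)/6)² = 7.111
te_Run assay = (3 + 4·6 + 9)/6 = 36/6 = 6; σ²_Run assay = ((9−3)/6)² = 1.000
te_Incubation = (10 + 4·12 + 26)/6 = 84/6 = 14; σ²_Incubation = ((26−10)/6)² = 7.111
te_Imaging = (3 + 4·4 + 17)/6 = 36/6 = 6; σ²_Imaging = ((17−3)/6)² = 5.444
te_Data extraction = (8 + 4·11 + 26)/6 = 78/6 = 13; σ²_Data extraction = ((26−8)/6)² = 9.000
te_Statistical analysis = (1 + 4·2 + 3)/6 = 12/6 = 2; σ²_Statistical analysis = ((3−1)/6)² = 0.111

Forward pass:
ES_Equipment setup = 0; EF_Equipment setup = 10
ES_Calibration = 0; EF_Calibration = 9
ES_Sample prep = 9; EF_Sample prep = 9+13 = 22
ES_Run assay = 10; EF_Run assay = 10+6 = 16
ES_Incubation = max(EF_Calibration=9, EF_Run assay=16) = 16; EF_Incubation = 16+14 = 30
ES_Imaging = 10; EF_Imaging = 10+6 = 16
ES_Data extraction = max(EF_Calibration=9, EF_Imaging=16) = 16; EF_Data extraction = 16+13 = 29
ES_Statistical analysis = max(EF_Sample prep=22, EF_Incubation=30, EF_Data extraction=29) = 30; EF_Statistical analysis = 30+2 = 32
Expected project duration μ = 32 weeks. Critical path: Equipment setup → Run assay → Incubation → Statistical analysis.

Variance along critical path = 2.778 + 1.000 + 7.111 + 0.111 = 11.000; σ = 3.317 weeks.
D = μ + z·σ = 32 + 1.282·3.317 = 36.3 weeks

36.3 weeks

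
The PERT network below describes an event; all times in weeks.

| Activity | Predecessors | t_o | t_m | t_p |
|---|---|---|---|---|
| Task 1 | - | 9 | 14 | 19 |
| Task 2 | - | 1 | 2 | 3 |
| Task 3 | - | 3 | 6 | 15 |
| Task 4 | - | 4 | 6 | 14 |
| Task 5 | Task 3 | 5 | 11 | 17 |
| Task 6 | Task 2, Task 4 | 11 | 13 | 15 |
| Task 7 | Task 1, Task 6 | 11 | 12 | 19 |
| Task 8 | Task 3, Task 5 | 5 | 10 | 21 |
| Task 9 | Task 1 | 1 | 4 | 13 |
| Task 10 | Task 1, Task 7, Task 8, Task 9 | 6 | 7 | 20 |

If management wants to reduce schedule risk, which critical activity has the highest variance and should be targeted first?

te_Task 1 = (9 + 4·14 + 19)/6 = 84/6 = 14; σ²_Task 1 = ((19−9)/6)² = 2.778
te_Task 2 = (1 + 4·2 + 3)/6 = 12/6 = 2; σ²_Task 2 = ((3−1)/6)² = 0.111
te_Task 3 = (3 + 4·6 + 15)/6 = 42/6 = 7; σ²_Task 3 = ((15−3)/6)² = 4.000
te_Task 4 = (4 + 4·6 + 14)/6 = 42/6 = 7; σ²_Task 4 = ((14−4)/6)² = 2.778
te_Task 5 = (5 + 4·11 + 17)/6 = 66/6 = 11; σ²_Task 5 = ((17−5)/6)² = 4.000
te_Task 6 = (11 + 4·13 + 15)/6 = 78/6 = 13; σ²_Task 6 = ((15−11)/6)² = 0.444
te_Task 7 = (11 + 4·12 + 19)/6 = 78/6 = 13; σ²_Task 7 = ((19−11)/6)² = 1.778
te_Task 8 = (5 + 4·10 + 21)/6 = 66/6 = 11; σ²_Task 8 = ((21−5)/6)² = 7.111
te_Task 9 = (1 + 4·4 + 13)/6 = 30/6 = 5; σ²_Task 9 = ((13−1)/6)² = 4.000
te_Task 10 = (6 + 4·7 + 20)/6 = 54/6 = 9; σ²_Task 10 = ((20−6)/6)² = 5.444

Forward pass:
ES_Task 1 = 0; EF_Task 1 = 14
ES_Task 2 = 0; EF_Task 2 = 2
ES_Task 3 = 0; EF_Task 3 = 7
ES_Task 4 = 0; EF_Task 4 = 7
ES_Task 5 = 7; EF_Task 5 = 7+11 = 18
ES_Task 6 = max(EF_Task 2=2, EF_Task 4=7) = 7; EF_Task 6 = 7+13 = 20
ES_Task 7 = max(EF_Task 1=14, EF_Task 6=20) = 20; EF_Task 7 = 20+13 = 33
ES_Task 8 = max(EF_Task 3=7, EF_Task 5=18) = 18; EF_Task 8 = 18+11 = 29
ES_Task 9 = 14; EF_Task 9 = 14+5 = 19
ES_Task 10 = max(EF_Task 1=14, EF_Task 7=33, EF_Task 8=29, EF_Task 9=19) = 33; EF_Task 10 = 33+9 = 42
Expected project duration μ = 42 weeks. Critical path: Task 4 → Task 6 → Task 7 → Task 10.

Variances on critical path: σ²_Task 4=2.778, σ²_Task 6=0.444, σ²_Task 7=1.778, σ²_Task 10=5.444.
Largest is σ²_Task 10 = 5.444.

Task 10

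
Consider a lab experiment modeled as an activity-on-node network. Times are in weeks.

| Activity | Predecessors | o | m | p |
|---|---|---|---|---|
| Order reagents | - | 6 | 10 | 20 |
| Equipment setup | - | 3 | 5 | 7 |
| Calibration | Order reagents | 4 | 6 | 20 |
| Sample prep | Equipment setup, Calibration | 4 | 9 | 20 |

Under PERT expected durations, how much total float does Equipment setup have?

14 weeks

te_Order reagents = (6 + 4·10 + 20)/6 = 66/6 = 11
te_Equipment setup = (3 + 4·5 + 7)/6 = 30/6 = 5
te_Calibration = (4 + 4·6 + 20)/6 = 48/6 = 8
te_Sample prep = (4 + 4·9 + 20)/6 = 60/6 = 10

Forward pass:
ES_Order reagents = 0; EF_Order reagents = 11
ES_Equipment setup = 0; EF_Equipment setup = 5
ES_Calibration = 11; EF_Calibration = 11+8 = 19
ES_Sample prep = max(EF_Equipment setup=5, EF_Calibration=19) = 19; EF_Sample prep = 19+10 = 29
Expected project duration μ = 29 weeks. Critical path: Order reagents → Calibration → Sample prep.

Backward pass:
LF_Sample prep = 29; LS_Sample prep = 29−10 = 19
LF_Calibration = LS_Sample prep = 19; LS_Calibration = 19−8 = 11
LF_Equipment setup = LS_Sample prep = 19; LS_Equipment setup = 19−5 = 14
LF_Order reagents = LS_Calibration = 11; LS_Order reagents = 11−11 = 0
Slack_Equipment setup = LS_Equipment setup − ES_Equipment setup = 14 − 0 = 14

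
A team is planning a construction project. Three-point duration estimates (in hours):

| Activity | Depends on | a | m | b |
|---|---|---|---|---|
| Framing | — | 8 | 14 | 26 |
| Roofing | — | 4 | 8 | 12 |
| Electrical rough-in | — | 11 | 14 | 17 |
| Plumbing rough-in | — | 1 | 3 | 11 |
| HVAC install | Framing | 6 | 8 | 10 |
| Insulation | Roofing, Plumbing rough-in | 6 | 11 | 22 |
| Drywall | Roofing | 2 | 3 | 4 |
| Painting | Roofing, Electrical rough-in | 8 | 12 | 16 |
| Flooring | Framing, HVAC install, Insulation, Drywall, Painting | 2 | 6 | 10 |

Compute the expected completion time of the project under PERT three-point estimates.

32 hours

te_Framing = (8 + 4·14 + 26)/6 = 90/6 = 15
te_Roofing = (4 + 4·8 + 12)/6 = 48/6 = 8
te_Electrical rough-in = (11 + 4·14 + 17)/6 = 84/6 = 14
te_Plumbing rough-in = (1 + 4·3 + 11)/6 = 24/6 = 4
te_HVAC install = (6 + 4·8 + 10)/6 = 48/6 = 8
te_Insulation = (6 + 4·11 + 22)/6 = 72/6 = 12
te_Drywall = (2 + 4·3 + 4)/6 = 18/6 = 3
te_Painting = (8 + 4·12 + 16)/6 = 72/6 = 12
te_Flooring = (2 + 4·6 + 10)/6 = 36/6 = 6

Forward pass:
ES_Framing = 0; EF_Framing = 15
ES_Roofing = 0; EF_Roofing = 8
ES_Electrical rough-in = 0; EF_Electrical rough-in = 14
ES_Plumbing rough-in = 0; EF_Plumbing rough-in = 4
ES_HVAC install = 15; EF_HVAC install = 15+8 = 23
ES_Insulation = max(EF_Roofing=8, EF_Plumbing rough-in=4) = 8; EF_Insulation = 8+12 = 20
ES_Drywall = 8; EF_Drywall = 8+3 = 11
ES_Painting = max(EF_Roofing=8, EF_Electrical rough-in=14) = 14; EF_Painting = 14+12 = 26
ES_Flooring = max(EF_Framing=15, EF_HVAC install=23, EF_Insulation=20, EF_Drywall=11, EF_Painting=26) = 26; EF_Flooring = 26+6 = 32
Expected project duration μ = 32 hours. Critical path: Electrical rough-in → Painting → Flooring.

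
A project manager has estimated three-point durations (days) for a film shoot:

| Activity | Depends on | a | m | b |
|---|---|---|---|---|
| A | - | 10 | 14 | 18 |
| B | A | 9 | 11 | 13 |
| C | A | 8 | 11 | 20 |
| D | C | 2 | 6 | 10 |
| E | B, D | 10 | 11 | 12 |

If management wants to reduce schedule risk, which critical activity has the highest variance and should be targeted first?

C

te_A = (10 + 4·14 + 18)/6 = 84/6 = 14; σ²_A = ((18−10)/6)² = 1.778
te_B = (9 + 4·11 + 13)/6 = 66/6 = 11; σ²_B = ((13−9)/6)² = 0.444
te_C = (8 + 4·11 + 20)/6 = 72/6 = 12; σ²_C = ((20−8)/6)² = 4.000
te_D = (2 + 4·6 + 10)/6 = 36/6 = 6; σ²_D = ((10−2)/6)² = 1.778
te_E = (10 + 4·11 + 12)/6 = 66/6 = 11; σ²_E = ((12−10)/6)² = 0.111

Forward pass:
ES_A = 0; EF_A = 14
ES_B = 14; EF_B = 14+11 = 25
ES_C = 14; EF_C = 14+12 = 26
ES_D = 26; EF_D = 26+6 = 32
ES_E = max(EF_B=25, EF_D=32) = 32; EF_E = 32+11 = 43
Expected project duration μ = 43 days. Critical path: A → C → D → E.

Variances on critical path: σ²_A=1.778, σ²_C=4.000, σ²_D=1.778, σ²_E=0.111.
Largest is σ²_C = 4.000.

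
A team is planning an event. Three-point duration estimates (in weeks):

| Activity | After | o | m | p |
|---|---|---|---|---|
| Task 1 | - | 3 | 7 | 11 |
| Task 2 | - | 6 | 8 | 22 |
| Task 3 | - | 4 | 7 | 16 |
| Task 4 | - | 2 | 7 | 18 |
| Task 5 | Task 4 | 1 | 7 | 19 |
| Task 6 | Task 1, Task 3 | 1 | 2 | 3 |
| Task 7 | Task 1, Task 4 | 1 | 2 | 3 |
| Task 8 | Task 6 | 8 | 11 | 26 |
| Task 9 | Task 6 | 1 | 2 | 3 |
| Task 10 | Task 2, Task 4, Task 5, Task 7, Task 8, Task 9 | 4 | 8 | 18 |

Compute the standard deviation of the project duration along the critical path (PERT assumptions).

te_Task 1 = (3 + 4·7 + 11)/6 = 42/6 = 7; σ²_Task 1 = ((11−3)/6)² = 1.778
te_Task 2 = (6 + 4·8 + 22)/6 = 60/6 = 10; σ²_Task 2 = ((22−6)/6)² = 7.111
te_Task 3 = (4 + 4·7 + 16)/6 = 48/6 = 8; σ²_Task 3 = ((16−4)/6)² = 4.000
te_Task 4 = (2 + 4·7 + 18)/6 = 48/6 = 8; σ²_Task 4 = ((18−2)/6)² = 7.111
te_Task 5 = (1 + 4·7 + 19)/6 = 48/6 = 8; σ²_Task 5 = ((19−1)/6)² = 9.000
te_Task 6 = (1 + 4·2 + 3)/6 = 12/6 = 2; σ²_Task 6 = ((3−1)/6)² = 0.111
te_Task 7 = (1 + 4·2 + 3)/6 = 12/6 = 2; σ²_Task 7 = ((3−1)/6)² = 0.111
te_Task 8 = (8 + 4·11 + 26)/6 = 78/6 = 13; σ²_Task 8 = ((26−8)/6)² = 9.000
te_Task 9 = (1 + 4·2 + 3)/6 = 12/6 = 2; σ²_Task 9 = ((3−1)/6)² = 0.111
te_Task 10 = (4 + 4·8 + 18)/6 = 54/6 = 9; σ²_Task 10 = ((18−4)/6)² = 5.444

Forward pass:
ES_Task 1 = 0; EF_Task 1 = 7
ES_Task 2 = 0; EF_Task 2 = 10
ES_Task 3 = 0; EF_Task 3 = 8
ES_Task 4 = 0; EF_Task 4 = 8
ES_Task 5 = 8; EF_Task 5 = 8+8 = 16
ES_Task 6 = max(EF_Task 1=7, EF_Task 3=8) = 8; EF_Task 6 = 8+2 = 10
ES_Task 7 = max(EF_Task 1=7, EF_Task 4=8) = 8; EF_Task 7 = 8+2 = 10
ES_Task 8 = 10; EF_Task 8 = 10+13 = 23
ES_Task 9 = 10; EF_Task 9 = 10+2 = 12
ES_Task 10 = max(EF_Task 2=10, EF_Task 4=8, EF_Task 5=16, EF_Task 7=10, EF_Task 8=23, EF_Task 9=12) = 23; EF_Task 10 = 23+9 = 32
Expected project duration μ = 32 weeks. Critical path: Task 3 → Task 6 → Task 8 → Task 10.

Variance along critical path = 4.000 + 0.111 + 9.000 + 5.444 = 18.556
σ = √18.556 = 4.308 weeks

4.31 weeks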